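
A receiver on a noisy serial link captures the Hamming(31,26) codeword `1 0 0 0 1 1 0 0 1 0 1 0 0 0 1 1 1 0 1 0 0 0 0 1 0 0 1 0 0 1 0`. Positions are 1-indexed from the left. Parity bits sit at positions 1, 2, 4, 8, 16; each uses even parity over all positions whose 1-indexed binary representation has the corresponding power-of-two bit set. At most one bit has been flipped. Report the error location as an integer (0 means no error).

s1: b1⊕b3⊕b5⊕b7⊕b9⊕b11⊕b13⊕b15⊕b17⊕b19⊕b21⊕b23⊕b25⊕b27⊕b29⊕b31 = 1⊕0⊕1⊕0⊕1⊕1⊕0⊕1⊕1⊕1⊕0⊕0⊕0⊕1⊕0⊕0 = 0
s2: b2⊕b3⊕b6⊕b7⊕b10⊕b11⊕b14⊕b15⊕b18⊕b19⊕b22⊕b23⊕b26⊕b27⊕b30⊕b31 = 0⊕0⊕1⊕0⊕0⊕1⊕0⊕1⊕0⊕1⊕0⊕0⊕0⊕1⊕1⊕0 = 0
s4: b4⊕b5⊕b6⊕b7⊕b12⊕b13⊕b14⊕b15⊕b20⊕b21⊕b22⊕b23⊕b28⊕b29⊕b30⊕b31 = 0⊕1⊕1⊕0⊕0⊕0⊕0⊕1⊕0⊕0⊕0⊕0⊕0⊕0⊕1⊕0 = 0
s8: b8⊕b9⊕b10⊕b11⊕b12⊕b13⊕b14⊕b15⊕b24⊕b25⊕b26⊕b27⊕b28⊕b29⊕b30⊕b31 = 0⊕1⊕0⊕1⊕0⊕0⊕0⊕1⊕1⊕0⊕0⊕1⊕0⊕0⊕1⊕0 = 0
s16: b16⊕b17⊕b18⊕b19⊕b20⊕b21⊕b22⊕b23⊕b24⊕b25⊕b26⊕b27⊕b28⊕b29⊕b30⊕b31 = 1⊕1⊕0⊕1⊕0⊕0⊕0⊕0⊕1⊕0⊕0⊕1⊕0⊕0⊕1⊕0 = 0
Syndrome (s16...s1) = 00000 → position 0 (no error).

0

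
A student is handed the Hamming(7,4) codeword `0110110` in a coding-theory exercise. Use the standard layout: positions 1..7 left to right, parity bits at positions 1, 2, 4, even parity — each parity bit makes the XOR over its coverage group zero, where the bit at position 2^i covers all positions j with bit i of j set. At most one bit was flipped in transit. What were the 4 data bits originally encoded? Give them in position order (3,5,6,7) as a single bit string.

s1: b1⊕b3⊕b5⊕b7 = 0⊕1⊕1⊕0 = 0
s2: b2⊕b3⊕b6⊕b7 = 1⊕1⊕1⊕0 = 1
s4: b4⊕b5⊕b6⊕b7 = 0⊕1⊕1⊕0 = 0
Syndrome (s4...s1) = 010 → position 2.
Flip bit 2: corrected codeword = 0010110
Data bits at positions 3,5,6,7: 1110

1110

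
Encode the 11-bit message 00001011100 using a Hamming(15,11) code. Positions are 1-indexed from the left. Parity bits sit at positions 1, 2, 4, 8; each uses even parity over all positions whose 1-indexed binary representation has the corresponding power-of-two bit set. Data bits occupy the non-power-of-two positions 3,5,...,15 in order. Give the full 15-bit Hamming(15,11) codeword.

Place data bits at non-power-of-two positions: b3=0, b5=0, b6=0, b7=0, b9=1, b10=0, b11=1, b12=1, b13=1, b14=0, b15=0.
p1 = XOR of data positions {3,5,7,9,11,13,15} = 0⊕0⊕0⊕1⊕1⊕1⊕0 = 1
p2 = XOR of data positions {3,6,7,10,11,14,15} = 0⊕0⊕0⊕0⊕1⊕0⊕0 = 1
p4 = XOR of data positions {5,6,7,12,13,14,15} = 0⊕0⊕0⊕1⊕1⊕0⊕0 = 0
p8 = XOR of data positions {9,10,11,12,13,14,15} = 1⊕0⊕1⊕1⊕1⊕0⊕0 = 0
Codeword b1..b15 = 110000001011100

110000001011100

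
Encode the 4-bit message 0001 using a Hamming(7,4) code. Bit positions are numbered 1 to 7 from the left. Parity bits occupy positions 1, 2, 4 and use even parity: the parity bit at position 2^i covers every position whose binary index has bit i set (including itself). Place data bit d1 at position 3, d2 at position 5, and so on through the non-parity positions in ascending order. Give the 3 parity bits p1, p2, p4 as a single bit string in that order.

111

Place data bits at non-power-of-two positions: b3=0, b5=0, b6=0, b7=1.
p1 = XOR of data positions {3,5,7} = 0⊕0⊕1 = 1
p2 = XOR of data positions {3,6,7} = 0⊕0⊕1 = 1
p4 = XOR of data positions {5,6,7} = 0⊕0⊕1 = 1
Parity bits p1,p2,p4 = 111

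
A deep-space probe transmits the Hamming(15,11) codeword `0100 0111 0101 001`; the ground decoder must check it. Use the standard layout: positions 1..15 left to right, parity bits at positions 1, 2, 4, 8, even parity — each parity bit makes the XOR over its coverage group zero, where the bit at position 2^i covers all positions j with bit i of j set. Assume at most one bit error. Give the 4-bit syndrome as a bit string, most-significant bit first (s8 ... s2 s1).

s1: b1⊕b3⊕b5⊕b7⊕b9⊕b11⊕b13⊕b15 = 0⊕0⊕0⊕1⊕0⊕0⊕0⊕1 = 0
s2: b2⊕b3⊕b6⊕b7⊕b10⊕b11⊕b14⊕b15 = 1⊕0⊕1⊕1⊕1⊕0⊕0⊕1 = 1
s4: b4⊕b5⊕b6⊕b7⊕b12⊕b13⊕b14⊕b15 = 0⊕0⊕1⊕1⊕1⊕0⊕0⊕1 = 0
s8: b8⊕b9⊕b10⊕b11⊕b12⊕b13⊕b14⊕b15 = 1⊕0⊕1⊕0⊕1⊕0⊕0⊕1 = 0
Syndrome (s8...s1) = 0010 → position 2.

0010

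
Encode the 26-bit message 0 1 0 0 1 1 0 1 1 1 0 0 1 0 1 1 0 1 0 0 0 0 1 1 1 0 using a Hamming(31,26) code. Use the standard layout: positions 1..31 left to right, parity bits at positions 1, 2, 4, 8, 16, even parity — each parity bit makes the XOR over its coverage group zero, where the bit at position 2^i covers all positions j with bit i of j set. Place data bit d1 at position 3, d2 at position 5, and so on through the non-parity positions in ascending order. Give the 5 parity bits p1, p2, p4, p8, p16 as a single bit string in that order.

01001

Place data bits at non-power-of-two positions: b3=0, b5=1, b6=0, b7=0, b9=1, b10=1, b11=0, b12=1, b13=1, b14=1, b15=0, b17=0, b18=1, b19=0, b20=1, b21=1, b22=0, b23=1, b24=0, b25=0, b26=0, b27=0, b28=1, b29=1, b30=1, b31=0.
p1 = XOR of data positions {3,5,7,9,11,13,15,17,19,21,23,25,27,29,31} = 0⊕1⊕0⊕1⊕0⊕1⊕0⊕0⊕0⊕1⊕1⊕0⊕0⊕1⊕0 = 0
p2 = XOR of data positions {3,6,7,10,11,14,15,18,19,22,23,26,27,30,31} = 0⊕0⊕0⊕1⊕0⊕1⊕0⊕1⊕0⊕0⊕1⊕0⊕0⊕1⊕0 = 1
p4 = XOR of data positions {5,6,7,12,13,14,15,20,21,22,23,28,29,30,31} = 1⊕0⊕0⊕1⊕1⊕1⊕0⊕1⊕1⊕0⊕1⊕1⊕1⊕1⊕0 = 0
p8 = XOR of data positions {9,10,11,12,13,14,15,24,25,26,27,28,29,30,31} = 1⊕1⊕0⊕1⊕1⊕1⊕0⊕0⊕0⊕0⊕0⊕1⊕1⊕1⊕0 = 0
p16 = XOR of data positions {17,18,19,20,21,22,23,24,25,26,27,28,29,30,31} = 0⊕1⊕0⊕1⊕1⊕0⊕1⊕0⊕0⊕0⊕0⊕1⊕1⊕1⊕0 = 1
Parity bits p1,p2,p4,p8,p16 = 01001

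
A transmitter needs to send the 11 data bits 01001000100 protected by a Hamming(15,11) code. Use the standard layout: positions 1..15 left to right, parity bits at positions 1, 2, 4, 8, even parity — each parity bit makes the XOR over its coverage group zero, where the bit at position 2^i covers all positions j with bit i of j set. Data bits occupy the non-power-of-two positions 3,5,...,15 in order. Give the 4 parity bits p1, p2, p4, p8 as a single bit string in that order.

Place data bits at non-power-of-two positions: b3=0, b5=1, b6=0, b7=0, b9=1, b10=0, b11=0, b12=0, b13=1, b14=0, b15=0.
p1 = XOR of data positions {3,5,7,9,11,13,15} = 0⊕1⊕0⊕1⊕0⊕1⊕0 = 1
p2 = XOR of data positions {3,6,7,10,11,14,15} = 0⊕0⊕0⊕0⊕0⊕0⊕0 = 0
p4 = XOR of data positions {5,6,7,12,13,14,15} = 1⊕0⊕0⊕0⊕1⊕0⊕0 = 0
p8 = XOR of data positions {9,10,11,12,13,14,15} = 1⊕0⊕0⊕0⊕1⊕0⊕0 = 0
Parity bits p1,p2,p4,p8 = 1000

1000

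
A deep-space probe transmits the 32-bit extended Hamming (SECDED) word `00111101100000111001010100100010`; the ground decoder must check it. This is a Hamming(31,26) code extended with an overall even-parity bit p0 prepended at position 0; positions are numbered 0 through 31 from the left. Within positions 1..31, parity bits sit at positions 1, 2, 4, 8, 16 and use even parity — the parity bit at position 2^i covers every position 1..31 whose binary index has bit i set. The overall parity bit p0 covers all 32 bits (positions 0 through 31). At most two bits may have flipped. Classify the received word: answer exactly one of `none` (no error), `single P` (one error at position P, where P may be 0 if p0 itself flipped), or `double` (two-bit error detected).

s1: b1⊕b3⊕b5⊕b7⊕b9⊕b11⊕b13⊕b15⊕b17⊕b19⊕b21⊕b23⊕b25⊕b27⊕b29⊕b31 = 0⊕1⊕1⊕1⊕0⊕0⊕0⊕1⊕0⊕1⊕1⊕1⊕0⊕0⊕0⊕0 = 1
s2: b2⊕b3⊕b6⊕b7⊕b10⊕b11⊕b14⊕b15⊕b18⊕b19⊕b22⊕b23⊕b26⊕b27⊕b30⊕b31 = 1⊕1⊕0⊕1⊕0⊕0⊕1⊕1⊕0⊕1⊕0⊕1⊕1⊕0⊕1⊕0 = 1
s4: b4⊕b5⊕b6⊕b7⊕b12⊕b13⊕b14⊕b15⊕b20⊕b21⊕b22⊕b23⊕b28⊕b29⊕b30⊕b31 = 1⊕1⊕0⊕1⊕0⊕0⊕1⊕1⊕0⊕1⊕0⊕1⊕0⊕0⊕1⊕0 = 0
s8: b8⊕b9⊕b10⊕b11⊕b12⊕b13⊕b14⊕b15⊕b24⊕b25⊕b26⊕b27⊕b28⊕b29⊕b30⊕b31 = 1⊕0⊕0⊕0⊕0⊕0⊕1⊕1⊕0⊕0⊕1⊕0⊕0⊕0⊕1⊕0 = 1
s16: b16⊕b17⊕b18⊕b19⊕b20⊕b21⊕b22⊕b23⊕b24⊕b25⊕b26⊕b27⊕b28⊕b29⊕b30⊕b31 = 1⊕0⊕0⊕1⊕0⊕1⊕0⊕1⊕0⊕0⊕1⊕0⊕0⊕0⊕1⊕0 = 0
Syndrome (s16...s1) = 01011 → position 11.
Overall parity (XOR of all 32 bits, including p0): 0⊕0⊕1⊕1⊕1⊕1⊕0⊕1⊕1⊕0⊕0⊕0⊕0⊕0⊕1⊕1⊕1⊕0⊕0⊕1⊕0⊕1⊕0⊕1⊕0⊕0⊕1⊕0⊕0⊕0⊕1⊕0 = 0
Overall=0, syndrome position=11 → double-bit error detected (uncorrectable).

double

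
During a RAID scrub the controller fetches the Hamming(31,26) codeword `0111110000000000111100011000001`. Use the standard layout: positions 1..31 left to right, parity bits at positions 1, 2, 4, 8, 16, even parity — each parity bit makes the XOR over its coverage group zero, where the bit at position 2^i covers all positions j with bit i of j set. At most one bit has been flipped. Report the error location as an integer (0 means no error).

28

s1: b1⊕b3⊕b5⊕b7⊕b9⊕b11⊕b13⊕b15⊕b17⊕b19⊕b21⊕b23⊕b25⊕b27⊕b29⊕b31 = 0⊕1⊕1⊕0⊕0⊕0⊕0⊕0⊕1⊕1⊕0⊕0⊕1⊕0⊕0⊕1 = 0
s2: b2⊕b3⊕b6⊕b7⊕b10⊕b11⊕b14⊕b15⊕b18⊕b19⊕b22⊕b23⊕b26⊕b27⊕b30⊕b31 = 1⊕1⊕1⊕0⊕0⊕0⊕0⊕0⊕1⊕1⊕0⊕0⊕0⊕0⊕0⊕1 = 0
s4: b4⊕b5⊕b6⊕b7⊕b12⊕b13⊕b14⊕b15⊕b20⊕b21⊕b22⊕b23⊕b28⊕b29⊕b30⊕b31 = 1⊕1⊕1⊕0⊕0⊕0⊕0⊕0⊕1⊕0⊕0⊕0⊕0⊕0⊕0⊕1 = 1
s8: b8⊕b9⊕b10⊕b11⊕b12⊕b13⊕b14⊕b15⊕b24⊕b25⊕b26⊕b27⊕b28⊕b29⊕b30⊕b31 = 0⊕0⊕0⊕0⊕0⊕0⊕0⊕0⊕1⊕1⊕0⊕0⊕0⊕0⊕0⊕1 = 1
s16: b16⊕b17⊕b18⊕b19⊕b20⊕b21⊕b22⊕b23⊕b24⊕b25⊕b26⊕b27⊕b28⊕b29⊕b30⊕b31 = 0⊕1⊕1⊕1⊕1⊕0⊕0⊕0⊕1⊕1⊕0⊕0⊕0⊕0⊕0⊕1 = 1
Syndrome (s16...s1) = 11100 → position 28.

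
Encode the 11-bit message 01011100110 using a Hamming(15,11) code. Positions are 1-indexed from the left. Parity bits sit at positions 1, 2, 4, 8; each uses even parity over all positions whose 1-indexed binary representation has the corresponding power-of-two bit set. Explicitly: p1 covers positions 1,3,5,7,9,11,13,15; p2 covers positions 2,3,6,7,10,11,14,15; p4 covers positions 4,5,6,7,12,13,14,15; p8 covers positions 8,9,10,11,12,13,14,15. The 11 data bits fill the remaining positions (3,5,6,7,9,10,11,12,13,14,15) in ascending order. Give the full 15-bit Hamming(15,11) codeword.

010010101100110

Place data bits at non-power-of-two positions: b3=0, b5=1, b6=0, b7=1, b9=1, b10=1, b11=0, b12=0, b13=1, b14=1, b15=0.
p1 = XOR of data positions {3,5,7,9,11,13,15} = 0⊕1⊕1⊕1⊕0⊕1⊕0 = 0
p2 = XOR of data positions {3,6,7,10,11,14,15} = 0⊕0⊕1⊕1⊕0⊕1⊕0 = 1
p4 = XOR of data positions {5,6,7,12,13,14,15} = 1⊕0⊕1⊕0⊕1⊕1⊕0 = 0
p8 = XOR of data positions {9,10,11,12,13,14,15} = 1⊕1⊕0⊕0⊕1⊕1⊕0 = 0
Codeword b1..b15 = 010010101100110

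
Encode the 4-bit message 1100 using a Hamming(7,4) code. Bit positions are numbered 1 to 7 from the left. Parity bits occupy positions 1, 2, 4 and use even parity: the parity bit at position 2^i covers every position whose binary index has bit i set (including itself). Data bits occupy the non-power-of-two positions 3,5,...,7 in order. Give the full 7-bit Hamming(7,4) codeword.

Place data bits at non-power-of-two positions: b3=1, b5=1, b6=0, b7=0.
p1 = XOR of data positions {3,5,7} = 1⊕1⊕0 = 0
p2 = XOR of data positions {3,6,7} = 1⊕0⊕0 = 1
p4 = XOR of data positions {5,6,7} = 1⊕0⊕0 = 1
Codeword b1..b7 = 0111100

0111100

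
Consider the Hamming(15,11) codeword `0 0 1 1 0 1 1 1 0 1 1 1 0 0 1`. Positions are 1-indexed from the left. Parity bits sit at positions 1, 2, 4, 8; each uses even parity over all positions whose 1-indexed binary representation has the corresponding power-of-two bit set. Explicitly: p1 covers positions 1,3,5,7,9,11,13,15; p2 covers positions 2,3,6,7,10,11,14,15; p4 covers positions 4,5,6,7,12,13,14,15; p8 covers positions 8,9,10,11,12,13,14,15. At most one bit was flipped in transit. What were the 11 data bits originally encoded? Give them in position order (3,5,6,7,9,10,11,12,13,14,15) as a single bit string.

10110110001

s1: b1⊕b3⊕b5⊕b7⊕b9⊕b11⊕b13⊕b15 = 0⊕1⊕0⊕1⊕0⊕1⊕0⊕1 = 0
s2: b2⊕b3⊕b6⊕b7⊕b10⊕b11⊕b14⊕b15 = 0⊕1⊕1⊕1⊕1⊕1⊕0⊕1 = 0
s4: b4⊕b5⊕b6⊕b7⊕b12⊕b13⊕b14⊕b15 = 1⊕0⊕1⊕1⊕1⊕0⊕0⊕1 = 1
s8: b8⊕b9⊕b10⊕b11⊕b12⊕b13⊕b14⊕b15 = 1⊕0⊕1⊕1⊕1⊕0⊕0⊕1 = 1
Syndrome (s8...s1) = 1100 → position 12.
Flip bit 12: corrected codeword = 001101110110001
Data bits at positions 3,5,6,7,9,10,11,12,13,14,15: 10110110001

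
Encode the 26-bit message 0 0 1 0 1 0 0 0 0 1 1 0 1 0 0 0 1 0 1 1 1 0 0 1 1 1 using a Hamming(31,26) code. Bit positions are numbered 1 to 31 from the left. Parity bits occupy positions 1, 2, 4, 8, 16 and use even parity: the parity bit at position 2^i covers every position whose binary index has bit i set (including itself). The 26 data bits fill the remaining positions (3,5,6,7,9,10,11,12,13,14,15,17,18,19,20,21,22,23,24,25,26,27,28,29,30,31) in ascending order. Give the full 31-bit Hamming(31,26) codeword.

1001010110000110010001011100111

Place data bits at non-power-of-two positions: b3=0, b5=0, b6=1, b7=0, b9=1, b10=0, b11=0, b12=0, b13=0, b14=1, b15=1, b17=0, b18=1, b19=0, b20=0, b21=0, b22=1, b23=0, b24=1, b25=1, b26=1, b27=0, b28=0, b29=1, b30=1, b31=1.
p1 = XOR of data positions {3,5,7,9,11,13,15,17,19,21,23,25,27,29,31} = 0⊕0⊕0⊕1⊕0⊕0⊕1⊕0⊕0⊕0⊕0⊕1⊕0⊕1⊕1 = 1
p2 = XOR of data positions {3,6,7,10,11,14,15,18,19,22,23,26,27,30,31} = 0⊕1⊕0⊕0⊕0⊕1⊕1⊕1⊕0⊕1⊕0⊕1⊕0⊕1⊕1 = 0
p4 = XOR of data positions {5,6,7,12,13,14,15,20,21,22,23,28,29,30,31} = 0⊕1⊕0⊕0⊕0⊕1⊕1⊕0⊕0⊕1⊕0⊕0⊕1⊕1⊕1 = 1
p8 = XOR of data positions {9,10,11,12,13,14,15,24,25,26,27,28,29,30,31} = 1⊕0⊕0⊕0⊕0⊕1⊕1⊕1⊕1⊕1⊕0⊕0⊕1⊕1⊕1 = 1
p16 = XOR of data positions {17,18,19,20,21,22,23,24,25,26,27,28,29,30,31} = 0⊕1⊕0⊕0⊕0⊕1⊕0⊕1⊕1⊕1⊕0⊕0⊕1⊕1⊕1 = 0
Codeword b1..b31 = 1001010110000110010001011100111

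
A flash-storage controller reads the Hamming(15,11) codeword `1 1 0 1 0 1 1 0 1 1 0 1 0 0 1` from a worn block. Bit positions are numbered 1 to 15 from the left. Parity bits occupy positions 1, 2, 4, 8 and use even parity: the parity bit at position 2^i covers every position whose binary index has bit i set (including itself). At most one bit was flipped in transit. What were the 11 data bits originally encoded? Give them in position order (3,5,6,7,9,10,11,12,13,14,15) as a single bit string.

00011101001

s1: b1⊕b3⊕b5⊕b7⊕b9⊕b11⊕b13⊕b15 = 1⊕0⊕0⊕1⊕1⊕0⊕0⊕1 = 0
s2: b2⊕b3⊕b6⊕b7⊕b10⊕b11⊕b14⊕b15 = 1⊕0⊕1⊕1⊕1⊕0⊕0⊕1 = 1
s4: b4⊕b5⊕b6⊕b7⊕b12⊕b13⊕b14⊕b15 = 1⊕0⊕1⊕1⊕1⊕0⊕0⊕1 = 1
s8: b8⊕b9⊕b10⊕b11⊕b12⊕b13⊕b14⊕b15 = 0⊕1⊕1⊕0⊕1⊕0⊕0⊕1 = 0
Syndrome (s8...s1) = 0110 → position 6.
Flip bit 6: corrected codeword = 110100101101001
Data bits at positions 3,5,6,7,9,10,11,12,13,14,15: 00011101001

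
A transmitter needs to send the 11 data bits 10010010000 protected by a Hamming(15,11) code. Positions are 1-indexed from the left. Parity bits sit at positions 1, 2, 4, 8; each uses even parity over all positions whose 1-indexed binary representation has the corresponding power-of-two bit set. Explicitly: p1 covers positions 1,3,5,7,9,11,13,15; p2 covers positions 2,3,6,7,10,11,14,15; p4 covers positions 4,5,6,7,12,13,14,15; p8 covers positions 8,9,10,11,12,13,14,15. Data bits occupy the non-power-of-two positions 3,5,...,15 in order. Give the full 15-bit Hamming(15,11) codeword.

Place data bits at non-power-of-two positions: b3=1, b5=0, b6=0, b7=1, b9=0, b10=0, b11=1, b12=0, b13=0, b14=0, b15=0.
p1 = XOR of data positions {3,5,7,9,11,13,15} = 1⊕0⊕1⊕0⊕1⊕0⊕0 = 1
p2 = XOR of data positions {3,6,7,10,11,14,15} = 1⊕0⊕1⊕0⊕1⊕0⊕0 = 1
p4 = XOR of data positions {5,6,7,12,13,14,15} = 0⊕0⊕1⊕0⊕0⊕0⊕0 = 1
p8 = XOR of data positions {9,10,11,12,13,14,15} = 0⊕0⊕1⊕0⊕0⊕0⊕0 = 1
Codeword b1..b15 = 111100110010000

111100110010000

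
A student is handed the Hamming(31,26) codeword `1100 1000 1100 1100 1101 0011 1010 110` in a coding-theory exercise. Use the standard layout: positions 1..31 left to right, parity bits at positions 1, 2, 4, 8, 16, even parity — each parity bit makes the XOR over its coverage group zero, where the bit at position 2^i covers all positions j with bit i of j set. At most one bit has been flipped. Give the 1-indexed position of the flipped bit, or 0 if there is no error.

31

s1: b1⊕b3⊕b5⊕b7⊕b9⊕b11⊕b13⊕b15⊕b17⊕b19⊕b21⊕b23⊕b25⊕b27⊕b29⊕b31 = 1⊕0⊕1⊕0⊕1⊕0⊕1⊕0⊕1⊕0⊕0⊕1⊕1⊕1⊕1⊕0 = 1
s2: b2⊕b3⊕b6⊕b7⊕b10⊕b11⊕b14⊕b15⊕b18⊕b19⊕b22⊕b23⊕b26⊕b27⊕b30⊕b31 = 1⊕0⊕0⊕0⊕1⊕0⊕1⊕0⊕1⊕0⊕0⊕1⊕0⊕1⊕1⊕0 = 1
s4: b4⊕b5⊕b6⊕b7⊕b12⊕b13⊕b14⊕b15⊕b20⊕b21⊕b22⊕b23⊕b28⊕b29⊕b30⊕b31 = 0⊕1⊕0⊕0⊕0⊕1⊕1⊕0⊕1⊕0⊕0⊕1⊕0⊕1⊕1⊕0 = 1
s8: b8⊕b9⊕b10⊕b11⊕b12⊕b13⊕b14⊕b15⊕b24⊕b25⊕b26⊕b27⊕b28⊕b29⊕b30⊕b31 = 0⊕1⊕1⊕0⊕0⊕1⊕1⊕0⊕1⊕1⊕0⊕1⊕0⊕1⊕1⊕0 = 1
s16: b16⊕b17⊕b18⊕b19⊕b20⊕b21⊕b22⊕b23⊕b24⊕b25⊕b26⊕b27⊕b28⊕b29⊕b30⊕b31 = 0⊕1⊕1⊕0⊕1⊕0⊕0⊕1⊕1⊕1⊕0⊕1⊕0⊕1⊕1⊕0 = 1
Syndrome (s16...s1) = 11111 → position 31.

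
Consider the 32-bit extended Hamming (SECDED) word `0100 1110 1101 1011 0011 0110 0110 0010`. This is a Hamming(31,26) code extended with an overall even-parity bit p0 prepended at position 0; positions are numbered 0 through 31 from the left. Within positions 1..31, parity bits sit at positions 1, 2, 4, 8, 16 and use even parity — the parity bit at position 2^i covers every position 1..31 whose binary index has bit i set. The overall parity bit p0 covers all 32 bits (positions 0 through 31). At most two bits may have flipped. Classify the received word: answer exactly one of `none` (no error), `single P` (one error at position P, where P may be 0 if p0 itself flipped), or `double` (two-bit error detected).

single 30

s1: b1⊕b3⊕b5⊕b7⊕b9⊕b11⊕b13⊕b15⊕b17⊕b19⊕b21⊕b23⊕b25⊕b27⊕b29⊕b31 = 1⊕0⊕1⊕0⊕1⊕1⊕0⊕1⊕0⊕1⊕1⊕0⊕1⊕0⊕0⊕0 = 0
s2: b2⊕b3⊕b6⊕b7⊕b10⊕b11⊕b14⊕b15⊕b18⊕b19⊕b22⊕b23⊕b26⊕b27⊕b30⊕b31 = 0⊕0⊕1⊕0⊕0⊕1⊕1⊕1⊕1⊕1⊕1⊕0⊕1⊕0⊕1⊕0 = 1
s4: b4⊕b5⊕b6⊕b7⊕b12⊕b13⊕b14⊕b15⊕b20⊕b21⊕b22⊕b23⊕b28⊕b29⊕b30⊕b31 = 1⊕1⊕1⊕0⊕1⊕0⊕1⊕1⊕0⊕1⊕1⊕0⊕0⊕0⊕1⊕0 = 1
s8: b8⊕b9⊕b10⊕b11⊕b12⊕b13⊕b14⊕b15⊕b24⊕b25⊕b26⊕b27⊕b28⊕b29⊕b30⊕b31 = 1⊕1⊕0⊕1⊕1⊕0⊕1⊕1⊕0⊕1⊕1⊕0⊕0⊕0⊕1⊕0 = 1
s16: b16⊕b17⊕b18⊕b19⊕b20⊕b21⊕b22⊕b23⊕b24⊕b25⊕b26⊕b27⊕b28⊕b29⊕b30⊕b31 = 0⊕0⊕1⊕1⊕0⊕1⊕1⊕0⊕0⊕1⊕1⊕0⊕0⊕0⊕1⊕0 = 1
Syndrome (s16...s1) = 11110 → position 30.
Overall parity (XOR of all 32 bits, including p0): 0⊕1⊕0⊕0⊕1⊕1⊕1⊕0⊕1⊕1⊕0⊕1⊕1⊕0⊕1⊕1⊕0⊕0⊕1⊕1⊕0⊕1⊕1⊕0⊕0⊕1⊕1⊕0⊕0⊕0⊕1⊕0 = 1
Overall=1, syndrome position=30 → single-bit error at position 30.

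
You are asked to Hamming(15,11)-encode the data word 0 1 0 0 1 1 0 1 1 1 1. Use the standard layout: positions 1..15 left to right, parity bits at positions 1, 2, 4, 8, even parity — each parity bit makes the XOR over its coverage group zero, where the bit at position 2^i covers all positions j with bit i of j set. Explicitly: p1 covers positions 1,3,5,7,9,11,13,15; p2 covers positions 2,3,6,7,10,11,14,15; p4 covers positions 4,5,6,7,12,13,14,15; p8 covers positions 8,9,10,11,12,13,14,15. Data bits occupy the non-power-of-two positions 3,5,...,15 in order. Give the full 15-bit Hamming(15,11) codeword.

010110001101111

Place data bits at non-power-of-two positions: b3=0, b5=1, b6=0, b7=0, b9=1, b10=1, b11=0, b12=1, b13=1, b14=1, b15=1.
p1 = XOR of data positions {3,5,7,9,11,13,15} = 0⊕1⊕0⊕1⊕0⊕1⊕1 = 0
p2 = XOR of data positions {3,6,7,10,11,14,15} = 0⊕0⊕0⊕1⊕0⊕1⊕1 = 1
p4 = XOR of data positions {5,6,7,12,13,14,15} = 1⊕0⊕0⊕1⊕1⊕1⊕1 = 1
p8 = XOR of data positions {9,10,11,12,13,14,15} = 1⊕1⊕0⊕1⊕1⊕1⊕1 = 0
Codeword b1..b15 = 010110001101111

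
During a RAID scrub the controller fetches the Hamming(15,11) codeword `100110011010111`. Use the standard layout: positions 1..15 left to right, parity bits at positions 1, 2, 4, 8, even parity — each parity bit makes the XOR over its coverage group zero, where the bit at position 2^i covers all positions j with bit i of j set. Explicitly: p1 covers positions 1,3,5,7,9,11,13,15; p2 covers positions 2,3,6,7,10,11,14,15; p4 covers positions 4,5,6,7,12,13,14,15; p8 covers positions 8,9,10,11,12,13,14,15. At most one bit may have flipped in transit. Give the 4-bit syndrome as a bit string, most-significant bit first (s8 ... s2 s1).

s1: b1⊕b3⊕b5⊕b7⊕b9⊕b11⊕b13⊕b15 = 1⊕0⊕1⊕0⊕1⊕1⊕1⊕1 = 0
s2: b2⊕b3⊕b6⊕b7⊕b10⊕b11⊕b14⊕b15 = 0⊕0⊕0⊕0⊕0⊕1⊕1⊕1 = 1
s4: b4⊕b5⊕b6⊕b7⊕b12⊕b13⊕b14⊕b15 = 1⊕1⊕0⊕0⊕0⊕1⊕1⊕1 = 1
s8: b8⊕b9⊕b10⊕b11⊕b12⊕b13⊕b14⊕b15 = 1⊕1⊕0⊕1⊕0⊕1⊕1⊕1 = 0
Syndrome (s8...s1) = 0110 → position 6.

0110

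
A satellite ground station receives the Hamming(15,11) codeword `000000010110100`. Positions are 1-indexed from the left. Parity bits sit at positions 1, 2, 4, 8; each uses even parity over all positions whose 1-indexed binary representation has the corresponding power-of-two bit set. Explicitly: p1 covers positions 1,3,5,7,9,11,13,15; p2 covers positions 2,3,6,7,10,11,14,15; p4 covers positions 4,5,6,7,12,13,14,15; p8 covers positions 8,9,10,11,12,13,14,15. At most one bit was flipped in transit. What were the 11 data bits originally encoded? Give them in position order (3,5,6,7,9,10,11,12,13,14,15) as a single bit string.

s1: b1⊕b3⊕b5⊕b7⊕b9⊕b11⊕b13⊕b15 = 0⊕0⊕0⊕0⊕0⊕1⊕1⊕0 = 0
s2: b2⊕b3⊕b6⊕b7⊕b10⊕b11⊕b14⊕b15 = 0⊕0⊕0⊕0⊕1⊕1⊕0⊕0 = 0
s4: b4⊕b5⊕b6⊕b7⊕b12⊕b13⊕b14⊕b15 = 0⊕0⊕0⊕0⊕0⊕1⊕0⊕0 = 1
s8: b8⊕b9⊕b10⊕b11⊕b12⊕b13⊕b14⊕b15 = 1⊕0⊕1⊕1⊕0⊕1⊕0⊕0 = 0
Syndrome (s8...s1) = 0100 → position 4.
Flip bit 4: corrected codeword = 000100010110100
Data bits at positions 3,5,6,7,9,10,11,12,13,14,15: 00000110100

00000110100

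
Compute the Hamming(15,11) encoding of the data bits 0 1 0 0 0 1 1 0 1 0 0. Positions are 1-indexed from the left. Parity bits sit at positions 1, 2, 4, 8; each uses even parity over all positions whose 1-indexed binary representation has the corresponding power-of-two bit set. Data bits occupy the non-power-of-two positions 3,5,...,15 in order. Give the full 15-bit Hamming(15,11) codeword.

Place data bits at non-power-of-two positions: b3=0, b5=1, b6=0, b7=0, b9=0, b10=1, b11=1, b12=0, b13=1, b14=0, b15=0.
p1 = XOR of data positions {3,5,7,9,11,13,15} = 0⊕1⊕0⊕0⊕1⊕1⊕0 = 1
p2 = XOR of data positions {3,6,7,10,11,14,15} = 0⊕0⊕0⊕1⊕1⊕0⊕0 = 0
p4 = XOR of data positions {5,6,7,12,13,14,15} = 1⊕0⊕0⊕0⊕1⊕0⊕0 = 0
p8 = XOR of data positions {9,10,11,12,13,14,15} = 0⊕1⊕1⊕0⊕1⊕0⊕0 = 1
Codeword b1..b15 = 100010010110100

100010010110100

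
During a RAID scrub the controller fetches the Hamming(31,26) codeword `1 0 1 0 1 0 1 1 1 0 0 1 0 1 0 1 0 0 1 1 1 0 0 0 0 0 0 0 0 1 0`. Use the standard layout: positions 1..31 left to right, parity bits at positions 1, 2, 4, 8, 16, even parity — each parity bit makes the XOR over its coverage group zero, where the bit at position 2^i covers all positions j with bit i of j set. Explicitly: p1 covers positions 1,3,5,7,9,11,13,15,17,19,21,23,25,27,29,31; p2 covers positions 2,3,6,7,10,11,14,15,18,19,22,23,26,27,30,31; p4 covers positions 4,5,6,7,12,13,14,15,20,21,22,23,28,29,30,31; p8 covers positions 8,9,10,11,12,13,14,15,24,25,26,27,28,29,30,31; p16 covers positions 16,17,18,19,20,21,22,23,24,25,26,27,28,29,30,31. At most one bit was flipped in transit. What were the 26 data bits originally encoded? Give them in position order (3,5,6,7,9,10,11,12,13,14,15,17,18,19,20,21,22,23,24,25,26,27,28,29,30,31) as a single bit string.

11011001010001110000000011

s1: b1⊕b3⊕b5⊕b7⊕b9⊕b11⊕b13⊕b15⊕b17⊕b19⊕b21⊕b23⊕b25⊕b27⊕b29⊕b31 = 1⊕1⊕1⊕1⊕1⊕0⊕0⊕0⊕0⊕1⊕1⊕0⊕0⊕0⊕0⊕0 = 1
s2: b2⊕b3⊕b6⊕b7⊕b10⊕b11⊕b14⊕b15⊕b18⊕b19⊕b22⊕b23⊕b26⊕b27⊕b30⊕b31 = 0⊕1⊕0⊕1⊕0⊕0⊕1⊕0⊕0⊕1⊕0⊕0⊕0⊕0⊕1⊕0 = 1
s4: b4⊕b5⊕b6⊕b7⊕b12⊕b13⊕b14⊕b15⊕b20⊕b21⊕b22⊕b23⊕b28⊕b29⊕b30⊕b31 = 0⊕1⊕0⊕1⊕1⊕0⊕1⊕0⊕1⊕1⊕0⊕0⊕0⊕0⊕1⊕0 = 1
s8: b8⊕b9⊕b10⊕b11⊕b12⊕b13⊕b14⊕b15⊕b24⊕b25⊕b26⊕b27⊕b28⊕b29⊕b30⊕b31 = 1⊕1⊕0⊕0⊕1⊕0⊕1⊕0⊕0⊕0⊕0⊕0⊕0⊕0⊕1⊕0 = 1
s16: b16⊕b17⊕b18⊕b19⊕b20⊕b21⊕b22⊕b23⊕b24⊕b25⊕b26⊕b27⊕b28⊕b29⊕b30⊕b31 = 1⊕0⊕0⊕1⊕1⊕1⊕0⊕0⊕0⊕0⊕0⊕0⊕0⊕0⊕1⊕0 = 1
Syndrome (s16...s1) = 11111 → position 31.
Flip bit 31: corrected codeword = 1010101110010101001110000000011
Data bits at positions 3,5,6,7,9,10,11,12,13,14,15,17,18,19,20,21,22,23,24,25,26,27,28,29,30,31: 11011001010001110000000011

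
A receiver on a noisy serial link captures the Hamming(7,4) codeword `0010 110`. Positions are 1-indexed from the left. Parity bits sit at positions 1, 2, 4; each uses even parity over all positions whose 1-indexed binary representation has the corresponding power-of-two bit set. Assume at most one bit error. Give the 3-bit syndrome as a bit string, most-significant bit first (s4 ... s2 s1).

000

s1: b1⊕b3⊕b5⊕b7 = 0⊕1⊕1⊕0 = 0
s2: b2⊕b3⊕b6⊕b7 = 0⊕1⊕1⊕0 = 0
s4: b4⊕b5⊕b6⊕b7 = 0⊕1⊕1⊕0 = 0
Syndrome (s4...s1) = 000 → position 0 (no error).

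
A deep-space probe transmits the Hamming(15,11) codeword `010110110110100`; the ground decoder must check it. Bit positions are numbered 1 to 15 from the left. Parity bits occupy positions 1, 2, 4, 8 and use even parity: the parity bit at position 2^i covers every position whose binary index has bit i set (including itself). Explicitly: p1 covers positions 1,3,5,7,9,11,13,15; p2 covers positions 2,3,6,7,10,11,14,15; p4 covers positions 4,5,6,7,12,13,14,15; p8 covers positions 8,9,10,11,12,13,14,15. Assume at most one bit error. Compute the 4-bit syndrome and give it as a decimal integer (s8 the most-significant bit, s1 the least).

s1: b1⊕b3⊕b5⊕b7⊕b9⊕b11⊕b13⊕b15 = 0⊕0⊕1⊕1⊕0⊕1⊕1⊕0 = 0
s2: b2⊕b3⊕b6⊕b7⊕b10⊕b11⊕b14⊕b15 = 1⊕0⊕0⊕1⊕1⊕1⊕0⊕0 = 0
s4: b4⊕b5⊕b6⊕b7⊕b12⊕b13⊕b14⊕b15 = 1⊕1⊕0⊕1⊕0⊕1⊕0⊕0 = 0
s8: b8⊕b9⊕b10⊕b11⊕b12⊕b13⊕b14⊕b15 = 1⊕0⊕1⊕1⊕0⊕1⊕0⊕0 = 0
Syndrome (s8...s1) = 0000 → position 0 (no error).

0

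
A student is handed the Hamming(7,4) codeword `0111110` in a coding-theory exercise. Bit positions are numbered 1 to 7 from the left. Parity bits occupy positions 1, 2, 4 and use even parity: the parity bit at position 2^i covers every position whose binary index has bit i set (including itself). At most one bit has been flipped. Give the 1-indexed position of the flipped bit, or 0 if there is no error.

6

s1: b1⊕b3⊕b5⊕b7 = 0⊕1⊕1⊕0 = 0
s2: b2⊕b3⊕b6⊕b7 = 1⊕1⊕1⊕0 = 1
s4: b4⊕b5⊕b6⊕b7 = 1⊕1⊕1⊕0 = 1
Syndrome (s4...s1) = 110 → position 6.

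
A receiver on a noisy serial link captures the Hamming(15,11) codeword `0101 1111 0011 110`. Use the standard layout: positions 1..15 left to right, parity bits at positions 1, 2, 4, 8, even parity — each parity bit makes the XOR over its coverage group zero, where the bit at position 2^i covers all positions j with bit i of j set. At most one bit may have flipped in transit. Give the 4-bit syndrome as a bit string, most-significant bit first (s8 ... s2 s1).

1110

s1: b1⊕b3⊕b5⊕b7⊕b9⊕b11⊕b13⊕b15 = 0⊕0⊕1⊕1⊕0⊕1⊕1⊕0 = 0
s2: b2⊕b3⊕b6⊕b7⊕b10⊕b11⊕b14⊕b15 = 1⊕0⊕1⊕1⊕0⊕1⊕1⊕0 = 1
s4: b4⊕b5⊕b6⊕b7⊕b12⊕b13⊕b14⊕b15 = 1⊕1⊕1⊕1⊕1⊕1⊕1⊕0 = 1
s8: b8⊕b9⊕b10⊕b11⊕b12⊕b13⊕b14⊕b15 = 1⊕0⊕0⊕1⊕1⊕1⊕1⊕0 = 1
Syndrome (s8...s1) = 1110 → position 14.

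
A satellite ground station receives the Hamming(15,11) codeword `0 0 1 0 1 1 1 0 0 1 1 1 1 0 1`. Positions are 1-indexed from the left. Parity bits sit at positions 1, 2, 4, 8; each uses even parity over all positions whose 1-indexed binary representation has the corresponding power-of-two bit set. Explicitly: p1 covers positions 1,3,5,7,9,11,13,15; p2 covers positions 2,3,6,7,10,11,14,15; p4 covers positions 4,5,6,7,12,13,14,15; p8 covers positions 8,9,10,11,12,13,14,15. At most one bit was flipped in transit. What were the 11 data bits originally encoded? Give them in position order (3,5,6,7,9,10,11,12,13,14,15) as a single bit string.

s1: b1⊕b3⊕b5⊕b7⊕b9⊕b11⊕b13⊕b15 = 0⊕1⊕1⊕1⊕0⊕1⊕1⊕1 = 0
s2: b2⊕b3⊕b6⊕b7⊕b10⊕b11⊕b14⊕b15 = 0⊕1⊕1⊕1⊕1⊕1⊕0⊕1 = 0
s4: b4⊕b5⊕b6⊕b7⊕b12⊕b13⊕b14⊕b15 = 0⊕1⊕1⊕1⊕1⊕1⊕0⊕1 = 0
s8: b8⊕b9⊕b10⊕b11⊕b12⊕b13⊕b14⊕b15 = 0⊕0⊕1⊕1⊕1⊕1⊕0⊕1 = 1
Syndrome (s8...s1) = 1000 → position 8.
Flip bit 8: corrected codeword = 001011110111101
Data bits at positions 3,5,6,7,9,10,11,12,13,14,15: 11110111101

11110111101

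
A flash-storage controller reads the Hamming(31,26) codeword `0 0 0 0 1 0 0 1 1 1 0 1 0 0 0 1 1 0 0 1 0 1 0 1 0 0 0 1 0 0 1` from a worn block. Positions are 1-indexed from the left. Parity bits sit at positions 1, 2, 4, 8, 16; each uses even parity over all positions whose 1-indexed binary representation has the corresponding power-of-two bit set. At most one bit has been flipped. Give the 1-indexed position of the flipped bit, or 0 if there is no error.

26

s1: b1⊕b3⊕b5⊕b7⊕b9⊕b11⊕b13⊕b15⊕b17⊕b19⊕b21⊕b23⊕b25⊕b27⊕b29⊕b31 = 0⊕0⊕1⊕0⊕1⊕0⊕0⊕0⊕1⊕0⊕0⊕0⊕0⊕0⊕0⊕1 = 0
s2: b2⊕b3⊕b6⊕b7⊕b10⊕b11⊕b14⊕b15⊕b18⊕b19⊕b22⊕b23⊕b26⊕b27⊕b30⊕b31 = 0⊕0⊕0⊕0⊕1⊕0⊕0⊕0⊕0⊕0⊕1⊕0⊕0⊕0⊕0⊕1 = 1
s4: b4⊕b5⊕b6⊕b7⊕b12⊕b13⊕b14⊕b15⊕b20⊕b21⊕b22⊕b23⊕b28⊕b29⊕b30⊕b31 = 0⊕1⊕0⊕0⊕1⊕0⊕0⊕0⊕1⊕0⊕1⊕0⊕1⊕0⊕0⊕1 = 0
s8: b8⊕b9⊕b10⊕b11⊕b12⊕b13⊕b14⊕b15⊕b24⊕b25⊕b26⊕b27⊕b28⊕b29⊕b30⊕b31 = 1⊕1⊕1⊕0⊕1⊕0⊕0⊕0⊕1⊕0⊕0⊕0⊕1⊕0⊕0⊕1 = 1
s16: b16⊕b17⊕b18⊕b19⊕b20⊕b21⊕b22⊕b23⊕b24⊕b25⊕b26⊕b27⊕b28⊕b29⊕b30⊕b31 = 1⊕1⊕0⊕0⊕1⊕0⊕1⊕0⊕1⊕0⊕0⊕0⊕1⊕0⊕0⊕1 = 1
Syndrome (s16...s1) = 11010 → position 26.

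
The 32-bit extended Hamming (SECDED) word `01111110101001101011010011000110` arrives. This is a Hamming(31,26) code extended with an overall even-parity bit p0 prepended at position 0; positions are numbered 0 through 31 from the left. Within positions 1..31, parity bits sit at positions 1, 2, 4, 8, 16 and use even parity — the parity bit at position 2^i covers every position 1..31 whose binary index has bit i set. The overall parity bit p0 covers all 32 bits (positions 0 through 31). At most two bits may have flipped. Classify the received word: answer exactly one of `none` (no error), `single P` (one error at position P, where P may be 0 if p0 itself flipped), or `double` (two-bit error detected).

none

s1: b1⊕b3⊕b5⊕b7⊕b9⊕b11⊕b13⊕b15⊕b17⊕b19⊕b21⊕b23⊕b25⊕b27⊕b29⊕b31 = 1⊕1⊕1⊕0⊕0⊕0⊕1⊕0⊕0⊕1⊕1⊕0⊕1⊕0⊕1⊕0 = 0
s2: b2⊕b3⊕b6⊕b7⊕b10⊕b11⊕b14⊕b15⊕b18⊕b19⊕b22⊕b23⊕b26⊕b27⊕b30⊕b31 = 1⊕1⊕1⊕0⊕1⊕0⊕1⊕0⊕1⊕1⊕0⊕0⊕0⊕0⊕1⊕0 = 0
s4: b4⊕b5⊕b6⊕b7⊕b12⊕b13⊕b14⊕b15⊕b20⊕b21⊕b22⊕b23⊕b28⊕b29⊕b30⊕b31 = 1⊕1⊕1⊕0⊕0⊕1⊕1⊕0⊕0⊕1⊕0⊕0⊕0⊕1⊕1⊕0 = 0
s8: b8⊕b9⊕b10⊕b11⊕b12⊕b13⊕b14⊕b15⊕b24⊕b25⊕b26⊕b27⊕b28⊕b29⊕b30⊕b31 = 1⊕0⊕1⊕0⊕0⊕1⊕1⊕0⊕1⊕1⊕0⊕0⊕0⊕1⊕1⊕0 = 0
s16: b16⊕b17⊕b18⊕b19⊕b20⊕b21⊕b22⊕b23⊕b24⊕b25⊕b26⊕b27⊕b28⊕b29⊕b30⊕b31 = 1⊕0⊕1⊕1⊕0⊕1⊕0⊕0⊕1⊕1⊕0⊕0⊕0⊕1⊕1⊕0 = 0
Syndrome (s16...s1) = 00000 → position 0 (no error).
Overall parity (XOR of all 32 bits, including p0): 0⊕1⊕1⊕1⊕1⊕1⊕1⊕0⊕1⊕0⊕1⊕0⊕0⊕1⊕1⊕0⊕1⊕0⊕1⊕1⊕0⊕1⊕0⊕0⊕1⊕1⊕0⊕0⊕0⊕1⊕1⊕0 = 0
Overall=0, syndrome position=0 → no error.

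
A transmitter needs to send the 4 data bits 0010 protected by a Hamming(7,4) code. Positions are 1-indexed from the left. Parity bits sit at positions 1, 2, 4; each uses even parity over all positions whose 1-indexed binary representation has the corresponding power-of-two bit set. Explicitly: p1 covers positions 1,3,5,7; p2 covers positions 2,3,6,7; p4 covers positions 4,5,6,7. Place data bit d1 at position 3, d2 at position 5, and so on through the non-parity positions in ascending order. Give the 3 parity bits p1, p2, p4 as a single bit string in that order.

Place data bits at non-power-of-two positions: b3=0, b5=0, b6=1, b7=0.
p1 = XOR of data positions {3,5,7} = 0⊕0⊕0 = 0
p2 = XOR of data positions {3,6,7} = 0⊕1⊕0 = 1
p4 = XOR of data positions {5,6,7} = 0⊕1⊕0 = 1
Parity bits p1,p2,p4 = 011

011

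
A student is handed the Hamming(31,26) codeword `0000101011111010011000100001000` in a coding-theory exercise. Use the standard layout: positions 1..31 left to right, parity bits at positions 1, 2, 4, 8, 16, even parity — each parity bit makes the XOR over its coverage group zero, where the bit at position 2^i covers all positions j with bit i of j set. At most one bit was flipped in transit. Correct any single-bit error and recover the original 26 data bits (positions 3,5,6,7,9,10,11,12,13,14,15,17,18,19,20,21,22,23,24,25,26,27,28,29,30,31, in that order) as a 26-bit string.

01011111111011000100001000

s1: b1⊕b3⊕b5⊕b7⊕b9⊕b11⊕b13⊕b15⊕b17⊕b19⊕b21⊕b23⊕b25⊕b27⊕b29⊕b31 = 0⊕0⊕1⊕1⊕1⊕1⊕1⊕1⊕0⊕1⊕0⊕1⊕0⊕0⊕0⊕0 = 0
s2: b2⊕b3⊕b6⊕b7⊕b10⊕b11⊕b14⊕b15⊕b18⊕b19⊕b22⊕b23⊕b26⊕b27⊕b30⊕b31 = 0⊕0⊕0⊕1⊕1⊕1⊕0⊕1⊕1⊕1⊕0⊕1⊕0⊕0⊕0⊕0 = 1
s4: b4⊕b5⊕b6⊕b7⊕b12⊕b13⊕b14⊕b15⊕b20⊕b21⊕b22⊕b23⊕b28⊕b29⊕b30⊕b31 = 0⊕1⊕0⊕1⊕1⊕1⊕0⊕1⊕0⊕0⊕0⊕1⊕1⊕0⊕0⊕0 = 1
s8: b8⊕b9⊕b10⊕b11⊕b12⊕b13⊕b14⊕b15⊕b24⊕b25⊕b26⊕b27⊕b28⊕b29⊕b30⊕b31 = 0⊕1⊕1⊕1⊕1⊕1⊕0⊕1⊕0⊕0⊕0⊕0⊕1⊕0⊕0⊕0 = 1
s16: b16⊕b17⊕b18⊕b19⊕b20⊕b21⊕b22⊕b23⊕b24⊕b25⊕b26⊕b27⊕b28⊕b29⊕b30⊕b31 = 0⊕0⊕1⊕1⊕0⊕0⊕0⊕1⊕0⊕0⊕0⊕0⊕1⊕0⊕0⊕0 = 0
Syndrome (s16...s1) = 01110 → position 14.
Flip bit 14: corrected codeword = 0000101011111110011000100001000
Data bits at positions 3,5,6,7,9,10,11,12,13,14,15,17,18,19,20,21,22,23,24,25,26,27,28,29,30,31: 01011111111011000100001000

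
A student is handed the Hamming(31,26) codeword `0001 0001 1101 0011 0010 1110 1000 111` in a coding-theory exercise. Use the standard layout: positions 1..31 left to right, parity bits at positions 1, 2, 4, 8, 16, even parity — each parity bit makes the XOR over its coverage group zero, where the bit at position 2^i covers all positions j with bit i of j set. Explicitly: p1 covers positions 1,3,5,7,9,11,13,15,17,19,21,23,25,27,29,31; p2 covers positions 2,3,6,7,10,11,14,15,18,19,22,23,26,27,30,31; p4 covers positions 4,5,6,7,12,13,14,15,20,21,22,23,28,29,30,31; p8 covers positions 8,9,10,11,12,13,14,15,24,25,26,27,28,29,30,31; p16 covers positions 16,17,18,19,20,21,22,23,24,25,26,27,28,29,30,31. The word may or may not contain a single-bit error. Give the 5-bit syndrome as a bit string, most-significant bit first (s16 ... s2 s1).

s1: b1⊕b3⊕b5⊕b7⊕b9⊕b11⊕b13⊕b15⊕b17⊕b19⊕b21⊕b23⊕b25⊕b27⊕b29⊕b31 = 0⊕0⊕0⊕0⊕1⊕0⊕0⊕1⊕0⊕1⊕1⊕1⊕1⊕0⊕1⊕1 = 0
s2: b2⊕b3⊕b6⊕b7⊕b10⊕b11⊕b14⊕b15⊕b18⊕b19⊕b22⊕b23⊕b26⊕b27⊕b30⊕b31 = 0⊕0⊕0⊕0⊕1⊕0⊕0⊕1⊕0⊕1⊕1⊕1⊕0⊕0⊕1⊕1 = 1
s4: b4⊕b5⊕b6⊕b7⊕b12⊕b13⊕b14⊕b15⊕b20⊕b21⊕b22⊕b23⊕b28⊕b29⊕b30⊕b31 = 1⊕0⊕0⊕0⊕1⊕0⊕0⊕1⊕0⊕1⊕1⊕1⊕0⊕1⊕1⊕1 = 1
s8: b8⊕b9⊕b10⊕b11⊕b12⊕b13⊕b14⊕b15⊕b24⊕b25⊕b26⊕b27⊕b28⊕b29⊕b30⊕b31 = 1⊕1⊕1⊕0⊕1⊕0⊕0⊕1⊕0⊕1⊕0⊕0⊕0⊕1⊕1⊕1 = 1
s16: b16⊕b17⊕b18⊕b19⊕b20⊕b21⊕b22⊕b23⊕b24⊕b25⊕b26⊕b27⊕b28⊕b29⊕b30⊕b31 = 1⊕0⊕0⊕1⊕0⊕1⊕1⊕1⊕0⊕1⊕0⊕0⊕0⊕1⊕1⊕1 = 1
Syndrome (s16...s1) = 11110 → position 30.

11110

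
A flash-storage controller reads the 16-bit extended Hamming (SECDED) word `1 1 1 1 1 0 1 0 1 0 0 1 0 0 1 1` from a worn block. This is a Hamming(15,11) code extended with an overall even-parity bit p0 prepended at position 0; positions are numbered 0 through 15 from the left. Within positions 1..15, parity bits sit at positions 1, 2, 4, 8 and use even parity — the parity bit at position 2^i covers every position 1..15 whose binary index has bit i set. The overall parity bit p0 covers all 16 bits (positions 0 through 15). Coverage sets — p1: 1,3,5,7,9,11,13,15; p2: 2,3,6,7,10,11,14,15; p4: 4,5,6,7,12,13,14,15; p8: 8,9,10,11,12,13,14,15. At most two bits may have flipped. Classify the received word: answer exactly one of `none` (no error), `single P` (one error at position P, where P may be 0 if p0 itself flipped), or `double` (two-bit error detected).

none

s1: b1⊕b3⊕b5⊕b7⊕b9⊕b11⊕b13⊕b15 = 1⊕1⊕0⊕0⊕0⊕1⊕0⊕1 = 0
s2: b2⊕b3⊕b6⊕b7⊕b10⊕b11⊕b14⊕b15 = 1⊕1⊕1⊕0⊕0⊕1⊕1⊕1 = 0
s4: b4⊕b5⊕b6⊕b7⊕b12⊕b13⊕b14⊕b15 = 1⊕0⊕1⊕0⊕0⊕0⊕1⊕1 = 0
s8: b8⊕b9⊕b10⊕b11⊕b12⊕b13⊕b14⊕b15 = 1⊕0⊕0⊕1⊕0⊕0⊕1⊕1 = 0
Syndrome (s8...s1) = 0000 → position 0 (no error).
Overall parity (XOR of all 16 bits, including p0): 1⊕1⊕1⊕1⊕1⊕0⊕1⊕0⊕1⊕0⊕0⊕1⊕0⊕0⊕1⊕1 = 0
Overall=0, syndrome position=0 → no error.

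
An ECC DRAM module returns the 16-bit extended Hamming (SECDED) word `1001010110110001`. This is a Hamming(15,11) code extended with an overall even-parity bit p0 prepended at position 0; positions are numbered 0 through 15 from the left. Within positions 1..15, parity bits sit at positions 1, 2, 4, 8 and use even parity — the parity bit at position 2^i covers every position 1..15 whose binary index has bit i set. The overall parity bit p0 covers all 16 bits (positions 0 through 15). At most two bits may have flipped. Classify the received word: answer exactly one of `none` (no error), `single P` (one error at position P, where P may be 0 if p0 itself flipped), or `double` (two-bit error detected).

s1: b1⊕b3⊕b5⊕b7⊕b9⊕b11⊕b13⊕b15 = 0⊕1⊕1⊕1⊕0⊕1⊕0⊕1 = 1
s2: b2⊕b3⊕b6⊕b7⊕b10⊕b11⊕b14⊕b15 = 0⊕1⊕0⊕1⊕1⊕1⊕0⊕1 = 1
s4: b4⊕b5⊕b6⊕b7⊕b12⊕b13⊕b14⊕b15 = 0⊕1⊕0⊕1⊕0⊕0⊕0⊕1 = 1
s8: b8⊕b9⊕b10⊕b11⊕b12⊕b13⊕b14⊕b15 = 1⊕0⊕1⊕1⊕0⊕0⊕0⊕1 = 0
Syndrome (s8...s1) = 0111 → position 7.
Overall parity (XOR of all 16 bits, including p0): 1⊕0⊕0⊕1⊕0⊕1⊕0⊕1⊕1⊕0⊕1⊕1⊕0⊕0⊕0⊕1 = 0
Overall=0, syndrome position=7 → double-bit error detected (uncorrectable).

double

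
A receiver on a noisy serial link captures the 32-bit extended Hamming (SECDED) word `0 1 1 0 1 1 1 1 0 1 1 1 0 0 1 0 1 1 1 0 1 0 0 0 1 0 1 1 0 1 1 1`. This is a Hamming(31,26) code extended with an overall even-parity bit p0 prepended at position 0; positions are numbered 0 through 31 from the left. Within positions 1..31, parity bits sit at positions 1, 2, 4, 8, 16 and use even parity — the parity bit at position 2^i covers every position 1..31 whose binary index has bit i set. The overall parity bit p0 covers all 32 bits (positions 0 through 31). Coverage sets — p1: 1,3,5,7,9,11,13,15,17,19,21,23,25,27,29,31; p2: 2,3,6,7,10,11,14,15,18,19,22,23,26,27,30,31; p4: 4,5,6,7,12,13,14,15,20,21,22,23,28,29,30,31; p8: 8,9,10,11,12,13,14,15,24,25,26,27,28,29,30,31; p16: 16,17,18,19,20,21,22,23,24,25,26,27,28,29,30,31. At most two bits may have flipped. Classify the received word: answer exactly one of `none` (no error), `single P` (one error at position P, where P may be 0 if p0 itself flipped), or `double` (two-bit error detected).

double

s1: b1⊕b3⊕b5⊕b7⊕b9⊕b11⊕b13⊕b15⊕b17⊕b19⊕b21⊕b23⊕b25⊕b27⊕b29⊕b31 = 1⊕0⊕1⊕1⊕1⊕1⊕0⊕0⊕1⊕0⊕0⊕0⊕0⊕1⊕1⊕1 = 1
s2: b2⊕b3⊕b6⊕b7⊕b10⊕b11⊕b14⊕b15⊕b18⊕b19⊕b22⊕b23⊕b26⊕b27⊕b30⊕b31 = 1⊕0⊕1⊕1⊕1⊕1⊕1⊕0⊕1⊕0⊕0⊕0⊕1⊕1⊕1⊕1 = 1
s4: b4⊕b5⊕b6⊕b7⊕b12⊕b13⊕b14⊕b15⊕b20⊕b21⊕b22⊕b23⊕b28⊕b29⊕b30⊕b31 = 1⊕1⊕1⊕1⊕0⊕0⊕1⊕0⊕1⊕0⊕0⊕0⊕0⊕1⊕1⊕1 = 1
s8: b8⊕b9⊕b10⊕b11⊕b12⊕b13⊕b14⊕b15⊕b24⊕b25⊕b26⊕b27⊕b28⊕b29⊕b30⊕b31 = 0⊕1⊕1⊕1⊕0⊕0⊕1⊕0⊕1⊕0⊕1⊕1⊕0⊕1⊕1⊕1 = 0
s16: b16⊕b17⊕b18⊕b19⊕b20⊕b21⊕b22⊕b23⊕b24⊕b25⊕b26⊕b27⊕b28⊕b29⊕b30⊕b31 = 1⊕1⊕1⊕0⊕1⊕0⊕0⊕0⊕1⊕0⊕1⊕1⊕0⊕1⊕1⊕1 = 0
Syndrome (s16...s1) = 00111 → position 7.
Overall parity (XOR of all 32 bits, including p0): 0⊕1⊕1⊕0⊕1⊕1⊕1⊕1⊕0⊕1⊕1⊕1⊕0⊕0⊕1⊕0⊕1⊕1⊕1⊕0⊕1⊕0⊕0⊕0⊕1⊕0⊕1⊕1⊕0⊕1⊕1⊕1 = 0
Overall=0, syndrome position=7 → double-bit error detected (uncorrectable).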